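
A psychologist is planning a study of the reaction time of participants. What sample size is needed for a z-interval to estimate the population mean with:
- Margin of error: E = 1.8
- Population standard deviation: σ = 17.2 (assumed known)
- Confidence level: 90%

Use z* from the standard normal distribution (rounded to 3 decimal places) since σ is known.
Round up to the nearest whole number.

Using z* since population σ is known (z-interval formula).

For 90% confidence, z* = 1.645 (from standard normal table)

Sample size formula for z-interval: n = (z*σ/E)²

n = (1.645 × 17.2 / 1.8)²
  = (15.718889)²
  = 247.0835

Round up to the nearest whole number: n = 248

248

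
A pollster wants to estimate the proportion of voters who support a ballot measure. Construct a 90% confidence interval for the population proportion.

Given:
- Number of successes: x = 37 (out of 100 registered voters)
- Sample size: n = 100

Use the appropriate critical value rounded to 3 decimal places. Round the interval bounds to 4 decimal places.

Sample proportion: p̂ = 37/100 = 0.370000

Check conditions for normal approximation:
  np̂ = 37 ≥ 10 ✓
  n(1-p̂) = 63 ≥ 10 ✓

The sample is large enough, so use a z-interval (normal approximation) for the proportion.

For 90% confidence, z* = 1.645 (from standard normal table)

Standard error: SE = √(p̂(1-p̂)/n) = √(0.370000×0.630000/100) = 0.04828043

Margin of error: E = z* × SE = 1.645 × 0.04828043 = 0.079421

Z-interval: p̂ ± E = 0.370000 ± 0.079421 = (0.290579, 0.449421)

Rounded to 4 decimal places:

(0.2906, 0.4494)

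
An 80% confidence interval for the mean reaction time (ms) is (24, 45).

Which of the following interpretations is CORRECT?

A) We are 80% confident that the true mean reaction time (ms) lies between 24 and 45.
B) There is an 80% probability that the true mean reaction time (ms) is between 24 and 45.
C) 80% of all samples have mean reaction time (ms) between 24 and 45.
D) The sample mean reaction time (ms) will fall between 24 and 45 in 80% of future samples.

A confidence interval represents our confidence in the procedure, not a probability statement about the parameter.

Key concept: If we repeated this sampling process many times and computed an 80% CI each time, about 80% of those intervals would contain the true population parameter.

For this specific interval (24, 45):
- Midpoint (point estimate): 34.5
- Margin of error: 10.5

The correct interpretation is the one stating confidence that the true parameter lies in the interval — option A.

A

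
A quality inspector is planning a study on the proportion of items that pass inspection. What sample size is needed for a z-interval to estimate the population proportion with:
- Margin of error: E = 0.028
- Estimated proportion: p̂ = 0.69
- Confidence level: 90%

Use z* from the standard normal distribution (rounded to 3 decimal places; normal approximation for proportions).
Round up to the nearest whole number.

Using z* for proportion z-interval (normal approximation).

For 90% confidence, z* = 1.645 (from standard normal table)

Sample size formula for proportion z-interval: n = z*²p̂(1-p̂)/E²

n = 1.645² × 0.69 × 0.31 / 0.028²
  = 2.706025 × 0.2139 / 0.000784
  = 738.2892

Round up to the nearest whole number: n = 739

739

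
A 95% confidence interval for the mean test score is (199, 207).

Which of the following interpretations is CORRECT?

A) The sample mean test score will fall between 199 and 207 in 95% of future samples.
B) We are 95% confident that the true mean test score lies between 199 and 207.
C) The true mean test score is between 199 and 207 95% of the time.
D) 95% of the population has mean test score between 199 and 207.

A confidence interval represents our confidence in the procedure, not a probability statement about the parameter.

Key concept: If we repeated this sampling process many times and computed a 95% CI each time, about 95% of those intervals would contain the true population parameter.

For this specific interval (199, 207):
- Midpoint (point estimate): 203
- Margin of error: 4

The correct interpretation is the one stating confidence that the true parameter lies in the interval — option B.

B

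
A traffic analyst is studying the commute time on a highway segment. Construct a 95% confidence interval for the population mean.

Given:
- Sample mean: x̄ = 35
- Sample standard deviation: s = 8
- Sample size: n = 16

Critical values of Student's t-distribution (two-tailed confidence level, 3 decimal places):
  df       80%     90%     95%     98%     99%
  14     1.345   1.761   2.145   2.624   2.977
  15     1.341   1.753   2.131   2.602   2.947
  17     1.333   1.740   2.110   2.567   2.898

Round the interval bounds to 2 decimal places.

The population standard deviation σ is unknown (only the sample standard deviation s is given), so use a t-interval with df = n - 1 = 16 - 1 = 15.

For 95% confidence with df = 15, t* = 2.131 (from t-table)

Standard error: SE = s/√n = 8/√16 = 2.000000

Margin of error: E = t* × SE = 2.131 × 2.000000 = 4.2620

T-interval: x̄ ± E = 35 ± 4.2620 = (30.7380, 39.2620)

Rounded to 2 decimal places:

(30.74, 39.26)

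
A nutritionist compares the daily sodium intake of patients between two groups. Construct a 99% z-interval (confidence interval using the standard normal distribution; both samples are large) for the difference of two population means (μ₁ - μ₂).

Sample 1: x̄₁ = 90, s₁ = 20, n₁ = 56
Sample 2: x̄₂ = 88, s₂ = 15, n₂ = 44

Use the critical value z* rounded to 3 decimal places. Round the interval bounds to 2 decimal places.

Both samples are large (n₁ = 56 ≥ 30, n₂ = 44 ≥ 30), so a z-interval for the difference of means applies.

Point estimate: x̄₁ - x̄₂ = 90 - 88 = 2

Standard error: SE = √(s₁²/n₁ + s₂²/n₂)
= √(20²/56 + 15²/44)
= √(7.142857 + 5.113636)
= 3.500928

For 99% confidence, z* = 2.576 (from standard normal table)
Margin of error: E = z* × SE = 2.576 × 3.500928 = 9.0184

Z-interval: (x̄₁ - x̄₂) ± E = 2 ± 9.0184 = (-7.0184, 11.0184)

Rounded to 2 decimal places:

(-7.02, 11.02)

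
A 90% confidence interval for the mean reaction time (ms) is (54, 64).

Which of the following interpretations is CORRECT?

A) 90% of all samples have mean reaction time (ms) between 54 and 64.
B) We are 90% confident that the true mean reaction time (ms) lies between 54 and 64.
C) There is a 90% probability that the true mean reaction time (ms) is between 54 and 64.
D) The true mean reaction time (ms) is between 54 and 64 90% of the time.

A confidence interval represents our confidence in the procedure, not a probability statement about the parameter.

Key concept: If we repeated this sampling process many times and computed a 90% CI each time, about 90% of those intervals would contain the true population parameter.

For this specific interval (54, 64):
- Midpoint (point estimate): 59
- Margin of error: 5

The correct interpretation is the one stating confidence that the true parameter lies in the interval — option B.

B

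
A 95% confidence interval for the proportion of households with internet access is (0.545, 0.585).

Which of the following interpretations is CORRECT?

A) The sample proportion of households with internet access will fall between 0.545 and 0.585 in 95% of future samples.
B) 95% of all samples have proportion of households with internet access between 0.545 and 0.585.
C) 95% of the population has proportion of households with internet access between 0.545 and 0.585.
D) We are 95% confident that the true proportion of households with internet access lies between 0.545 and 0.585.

A confidence interval represents our confidence in the procedure, not a probability statement about the parameter.

Key concept: If we repeated this sampling process many times and computed a 95% CI each time, about 95% of those intervals would contain the true population parameter.

For this specific interval (0.545, 0.585):
- Midpoint (point estimate): 0.565
- Margin of error: 0.02

The correct interpretation is the one stating confidence that the true parameter lies in the interval — option D.

D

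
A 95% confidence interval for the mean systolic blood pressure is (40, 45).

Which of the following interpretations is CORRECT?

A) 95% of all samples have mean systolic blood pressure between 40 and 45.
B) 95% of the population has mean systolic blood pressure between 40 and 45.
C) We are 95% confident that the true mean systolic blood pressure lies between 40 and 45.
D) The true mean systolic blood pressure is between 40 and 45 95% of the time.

A confidence interval represents our confidence in the procedure, not a probability statement about the parameter.

Key concept: If we repeated this sampling process many times and computed a 95% CI each time, about 95% of those intervals would contain the true population parameter.

For this specific interval (40, 45):
- Midpoint (point estimate): 42.5
- Margin of error: 2.5

The correct interpretation is the one stating confidence that the true parameter lies in the interval — option C.

C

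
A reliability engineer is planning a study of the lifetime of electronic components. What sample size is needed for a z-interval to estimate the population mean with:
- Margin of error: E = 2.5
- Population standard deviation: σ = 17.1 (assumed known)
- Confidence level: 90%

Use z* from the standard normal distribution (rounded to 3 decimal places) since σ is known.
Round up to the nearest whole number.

Using z* since population σ is known (z-interval formula).

For 90% confidence, z* = 1.645 (from standard normal table)

Sample size formula for z-interval: n = (z*σ/E)²

n = (1.645 × 17.1 / 2.5)²
  = (11.251800)²
  = 126.6030

Round up to the nearest whole number: n = 127

127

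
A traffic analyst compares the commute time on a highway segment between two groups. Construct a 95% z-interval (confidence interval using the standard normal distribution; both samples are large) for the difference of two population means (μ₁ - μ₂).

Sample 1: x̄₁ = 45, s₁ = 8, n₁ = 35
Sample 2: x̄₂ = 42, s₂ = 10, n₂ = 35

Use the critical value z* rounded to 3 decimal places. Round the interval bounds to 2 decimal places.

Both samples are large (n₁ = 35 ≥ 30, n₂ = 35 ≥ 30), so a z-interval for the difference of means applies.

Point estimate: x̄₁ - x̄₂ = 45 - 42 = 3

Standard error: SE = √(s₁²/n₁ + s₂²/n₂)
= √(8²/35 + 10²/35)
= √(1.828571 + 2.857143)
= 2.164651

For 95% confidence, z* = 1.96 (from standard normal table)
Margin of error: E = z* × SE = 1.96 × 2.164651 = 4.2427

Z-interval: (x̄₁ - x̄₂) ± E = 3 ± 4.2427 = (-1.2427, 7.2427)

Rounded to 2 decimal places:

(-1.24, 7.24)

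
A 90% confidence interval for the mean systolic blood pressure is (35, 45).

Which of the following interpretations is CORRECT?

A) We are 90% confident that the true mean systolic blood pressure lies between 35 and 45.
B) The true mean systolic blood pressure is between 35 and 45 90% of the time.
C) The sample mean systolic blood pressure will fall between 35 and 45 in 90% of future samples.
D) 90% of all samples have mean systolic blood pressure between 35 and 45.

A confidence interval represents our confidence in the procedure, not a probability statement about the parameter.

Key concept: If we repeated this sampling process many times and computed a 90% CI each time, about 90% of those intervals would contain the true population parameter.

For this specific interval (35, 45):
- Midpoint (point estimate): 40
- Margin of error: 5

The correct interpretation is the one stating confidence that the true parameter lies in the interval — option A.

A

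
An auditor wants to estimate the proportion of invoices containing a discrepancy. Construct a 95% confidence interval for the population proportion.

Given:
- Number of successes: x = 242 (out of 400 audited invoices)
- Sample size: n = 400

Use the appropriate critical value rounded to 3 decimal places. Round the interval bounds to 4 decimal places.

Sample proportion: p̂ = 242/400 = 0.605000

Check conditions for normal approximation:
  np̂ = 242 ≥ 10 ✓
  n(1-p̂) = 158 ≥ 10 ✓

The sample is large enough, so use a z-interval (normal approximation) for the proportion.

For 95% confidence, z* = 1.96 (from standard normal table)

Standard error: SE = √(p̂(1-p̂)/n) = √(0.605000×0.395000/400) = 0.02444253

Margin of error: E = z* × SE = 1.96 × 0.02444253 = 0.047907

Z-interval: p̂ ± E = 0.605000 ± 0.047907 = (0.557093, 0.652907)

Rounded to 4 decimal places:

(0.5571, 0.6529)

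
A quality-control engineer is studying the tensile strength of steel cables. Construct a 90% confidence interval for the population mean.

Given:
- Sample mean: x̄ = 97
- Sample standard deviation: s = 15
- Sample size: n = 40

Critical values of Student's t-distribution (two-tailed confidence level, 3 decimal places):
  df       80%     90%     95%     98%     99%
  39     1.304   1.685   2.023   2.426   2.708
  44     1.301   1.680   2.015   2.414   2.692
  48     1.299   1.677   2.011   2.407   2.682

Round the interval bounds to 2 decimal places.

The population standard deviation σ is unknown (only the sample standard deviation s is given), so use a t-interval with df = n - 1 = 40 - 1 = 39.

For 90% confidence with df = 39, t* = 1.685 (from t-table)

Standard error: SE = s/√n = 15/√40 = 2.371708

Margin of error: E = t* × SE = 1.685 × 2.371708 = 3.9963

T-interval: x̄ ± E = 97 ± 3.9963 = (93.0037, 100.9963)

Rounded to 2 decimal places:

(93.00, 101.00)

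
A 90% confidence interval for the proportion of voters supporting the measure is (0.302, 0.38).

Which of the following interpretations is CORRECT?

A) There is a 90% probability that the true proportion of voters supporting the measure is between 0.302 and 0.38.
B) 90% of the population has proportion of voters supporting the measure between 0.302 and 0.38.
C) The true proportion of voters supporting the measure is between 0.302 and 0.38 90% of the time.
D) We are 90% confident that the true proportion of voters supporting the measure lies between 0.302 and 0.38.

A confidence interval represents our confidence in the procedure, not a probability statement about the parameter.

Key concept: If we repeated this sampling process many times and computed a 90% CI each time, about 90% of those intervals would contain the true population parameter.

For this specific interval (0.302, 0.38):
- Midpoint (point estimate): 0.341
- Margin of error: 0.039

The correct interpretation is the one stating confidence that the true parameter lies in the interval — option D.

D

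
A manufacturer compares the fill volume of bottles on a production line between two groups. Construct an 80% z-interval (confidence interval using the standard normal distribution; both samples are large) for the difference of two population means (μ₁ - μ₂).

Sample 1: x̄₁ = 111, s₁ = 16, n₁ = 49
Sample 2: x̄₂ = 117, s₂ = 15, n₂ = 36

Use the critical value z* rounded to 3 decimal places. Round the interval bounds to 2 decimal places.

Both samples are large (n₁ = 49 ≥ 30, n₂ = 36 ≥ 30), so a z-interval for the difference of means applies.

Point estimate: x̄₁ - x̄₂ = 111 - 117 = -6

Standard error: SE = √(s₁²/n₁ + s₂²/n₂)
= √(16²/49 + 15²/36)
= √(5.224490 + 6.250000)
= 3.387402

For 80% confidence, z* = 1.282 (from standard normal table)
Margin of error: E = z* × SE = 1.282 × 3.387402 = 4.3426

Z-interval: (x̄₁ - x̄₂) ± E = -6 ± 4.3426 = (-10.3426, -1.6574)

Rounded to 2 decimal places:

(-10.34, -1.66)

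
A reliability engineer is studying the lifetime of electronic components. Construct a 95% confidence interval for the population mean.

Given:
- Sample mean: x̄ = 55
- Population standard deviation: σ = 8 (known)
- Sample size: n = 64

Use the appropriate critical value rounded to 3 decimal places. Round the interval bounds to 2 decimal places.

The population standard deviation σ is known, so use a z-interval (standard normal critical value).

For 95% confidence, z* = 1.96 (from standard normal table)

Standard error: SE = σ/√n = 8/√64 = 1.000000

Margin of error: E = z* × SE = 1.96 × 1.000000 = 1.9600

Z-interval: x̄ ± E = 55 ± 1.9600 = (53.0400, 56.9600)

Rounded to 2 decimal places:

(53.04, 56.96)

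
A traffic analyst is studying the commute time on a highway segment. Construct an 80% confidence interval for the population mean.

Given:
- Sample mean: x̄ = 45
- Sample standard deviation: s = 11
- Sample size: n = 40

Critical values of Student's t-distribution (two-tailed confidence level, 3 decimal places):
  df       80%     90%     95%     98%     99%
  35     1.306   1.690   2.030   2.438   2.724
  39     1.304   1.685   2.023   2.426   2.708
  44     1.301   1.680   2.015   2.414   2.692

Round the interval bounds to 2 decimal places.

The population standard deviation σ is unknown (only the sample standard deviation s is given), so use a t-interval with df = n - 1 = 40 - 1 = 39.

For 80% confidence with df = 39, t* = 1.304 (from t-table)

Standard error: SE = s/√n = 11/√40 = 1.739253

Margin of error: E = t* × SE = 1.304 × 1.739253 = 2.2680

T-interval: x̄ ± E = 45 ± 2.2680 = (42.7320, 47.2680)

Rounded to 2 decimal places:

(42.73, 47.27)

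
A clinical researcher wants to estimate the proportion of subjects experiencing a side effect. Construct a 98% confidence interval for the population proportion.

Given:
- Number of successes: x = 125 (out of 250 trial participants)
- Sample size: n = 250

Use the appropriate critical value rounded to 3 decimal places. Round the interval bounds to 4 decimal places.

Sample proportion: p̂ = 125/250 = 0.500000

Check conditions for normal approximation:
  np̂ = 125 ≥ 10 ✓
  n(1-p̂) = 125 ≥ 10 ✓

The sample is large enough, so use a z-interval (normal approximation) for the proportion.

For 98% confidence, z* = 2.326 (from standard normal table)

Standard error: SE = √(p̂(1-p̂)/n) = √(0.500000×0.500000/250) = 0.03162278

Margin of error: E = z* × SE = 2.326 × 0.03162278 = 0.073555

Z-interval: p̂ ± E = 0.500000 ± 0.073555 = (0.426445, 0.573555)

Rounded to 4 decimal places:

(0.4264, 0.5736)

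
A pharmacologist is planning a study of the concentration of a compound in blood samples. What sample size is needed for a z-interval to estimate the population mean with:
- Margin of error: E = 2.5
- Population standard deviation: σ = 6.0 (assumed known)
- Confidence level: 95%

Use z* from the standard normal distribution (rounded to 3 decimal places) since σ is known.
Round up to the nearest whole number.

Using z* since population σ is known (z-interval formula).

For 95% confidence, z* = 1.96 (from standard normal table)

Sample size formula for z-interval: n = (z*σ/E)²

n = (1.96 × 6.0 / 2.5)²
  = (4.704000)²
  = 22.1276

Round up to the nearest whole number: n = 23

23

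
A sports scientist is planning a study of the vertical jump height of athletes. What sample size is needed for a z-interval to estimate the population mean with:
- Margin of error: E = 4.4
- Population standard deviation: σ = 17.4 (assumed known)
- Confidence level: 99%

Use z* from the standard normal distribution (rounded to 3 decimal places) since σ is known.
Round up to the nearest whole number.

Using z* since population σ is known (z-interval formula).

For 99% confidence, z* = 2.576 (from standard normal table)

Sample size formula for z-interval: n = (z*σ/E)²

n = (2.576 × 17.4 / 4.4)²
  = (10.186909)²
  = 103.7731

Round up to the nearest whole number: n = 104

104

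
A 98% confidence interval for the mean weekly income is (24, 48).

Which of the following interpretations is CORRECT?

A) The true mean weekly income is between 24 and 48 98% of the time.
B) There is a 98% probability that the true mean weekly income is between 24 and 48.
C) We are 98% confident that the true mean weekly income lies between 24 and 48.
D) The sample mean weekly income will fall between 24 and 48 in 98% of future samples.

A confidence interval represents our confidence in the procedure, not a probability statement about the parameter.

Key concept: If we repeated this sampling process many times and computed a 98% CI each time, about 98% of those intervals would contain the true population parameter.

For this specific interval (24, 48):
- Midpoint (point estimate): 36
- Margin of error: 12

The correct interpretation is the one stating confidence that the true parameter lies in the interval — option C.

C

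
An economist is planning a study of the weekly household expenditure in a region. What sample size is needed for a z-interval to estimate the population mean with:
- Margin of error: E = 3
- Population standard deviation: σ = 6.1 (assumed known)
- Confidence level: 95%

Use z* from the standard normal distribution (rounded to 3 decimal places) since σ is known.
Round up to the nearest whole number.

Using z* since population σ is known (z-interval formula).

For 95% confidence, z* = 1.96 (from standard normal table)

Sample size formula for z-interval: n = (z*σ/E)²

n = (1.96 × 6.1 / 3)²
  = (3.985333)²
  = 15.8829

Round up to the nearest whole number: n = 16

16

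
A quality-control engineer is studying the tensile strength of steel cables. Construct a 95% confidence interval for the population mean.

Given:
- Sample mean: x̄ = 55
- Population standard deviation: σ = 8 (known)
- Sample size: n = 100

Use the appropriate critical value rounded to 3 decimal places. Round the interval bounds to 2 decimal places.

The population standard deviation σ is known, so use a z-interval (standard normal critical value).

For 95% confidence, z* = 1.96 (from standard normal table)

Standard error: SE = σ/√n = 8/√100 = 0.800000

Margin of error: E = z* × SE = 1.96 × 0.800000 = 1.5680

Z-interval: x̄ ± E = 55 ± 1.5680 = (53.4320, 56.5680)

Rounded to 2 decimal places:

(53.43, 56.57)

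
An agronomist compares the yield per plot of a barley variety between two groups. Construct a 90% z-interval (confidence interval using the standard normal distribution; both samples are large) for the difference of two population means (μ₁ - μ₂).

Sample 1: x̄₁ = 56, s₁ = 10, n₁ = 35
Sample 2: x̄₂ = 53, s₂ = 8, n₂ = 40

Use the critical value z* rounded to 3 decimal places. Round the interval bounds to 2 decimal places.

Both samples are large (n₁ = 35 ≥ 30, n₂ = 40 ≥ 30), so a z-interval for the difference of means applies.

Point estimate: x̄₁ - x̄₂ = 56 - 53 = 3

Standard error: SE = √(s₁²/n₁ + s₂²/n₂)
= √(10²/35 + 8²/40)
= √(2.857143 + 1.600000)
= 2.111195

For 90% confidence, z* = 1.645 (from standard normal table)
Margin of error: E = z* × SE = 1.645 × 2.111195 = 3.4729

Z-interval: (x̄₁ - x̄₂) ± E = 3 ± 3.4729 = (-0.4729, 6.4729)

Rounded to 2 decimal places:

(-0.47, 6.47)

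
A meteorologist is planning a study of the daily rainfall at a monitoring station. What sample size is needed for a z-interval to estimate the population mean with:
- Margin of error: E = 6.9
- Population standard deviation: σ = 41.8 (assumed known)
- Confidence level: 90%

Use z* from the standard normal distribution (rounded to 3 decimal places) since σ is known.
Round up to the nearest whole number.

Using z* since population σ is known (z-interval formula).

For 90% confidence, z* = 1.645 (from standard normal table)

Sample size formula for z-interval: n = (z*σ/E)²

n = (1.645 × 41.8 / 6.9)²
  = (9.965362)²
  = 99.3084

Round up to the nearest whole number: n = 100

100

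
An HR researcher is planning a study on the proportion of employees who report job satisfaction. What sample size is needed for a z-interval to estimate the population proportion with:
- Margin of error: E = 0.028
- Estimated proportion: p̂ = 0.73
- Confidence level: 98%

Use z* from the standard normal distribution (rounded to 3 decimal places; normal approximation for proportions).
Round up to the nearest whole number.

Using z* for proportion z-interval (normal approximation).

For 98% confidence, z* = 2.326 (from standard normal table)

Sample size formula for proportion z-interval: n = z*²p̂(1-p̂)/E²

n = 2.326² × 0.73 × 0.27 / 0.028²
  = 5.410276 × 0.1971 / 0.000784
  = 1360.1599

Round up to the nearest whole number: n = 1361

1361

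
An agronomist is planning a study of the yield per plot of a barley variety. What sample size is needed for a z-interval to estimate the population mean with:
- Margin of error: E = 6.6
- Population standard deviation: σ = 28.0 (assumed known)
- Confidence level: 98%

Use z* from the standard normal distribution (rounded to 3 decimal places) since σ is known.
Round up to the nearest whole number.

Using z* since population σ is known (z-interval formula).

For 98% confidence, z* = 2.326 (from standard normal table)

Sample size formula for z-interval: n = (z*σ/E)²

n = (2.326 × 28.0 / 6.6)²
  = (9.867879)²
  = 97.3750

Round up to the nearest whole number: n = 98

98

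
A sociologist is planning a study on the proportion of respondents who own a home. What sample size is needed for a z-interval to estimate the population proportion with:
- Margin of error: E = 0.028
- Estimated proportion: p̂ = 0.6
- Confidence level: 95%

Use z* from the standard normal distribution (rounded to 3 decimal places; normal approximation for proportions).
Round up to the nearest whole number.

Using z* for proportion z-interval (normal approximation).

For 95% confidence, z* = 1.96 (from standard normal table)

Sample size formula for proportion z-interval: n = z*²p̂(1-p̂)/E²

n = 1.96² × 0.6 × 0.4 / 0.028²
  = 3.8416 × 0.24 / 0.000784
  = 1176 (exactly)

This is already a whole number, so no rounding up is needed: n = 1176

1176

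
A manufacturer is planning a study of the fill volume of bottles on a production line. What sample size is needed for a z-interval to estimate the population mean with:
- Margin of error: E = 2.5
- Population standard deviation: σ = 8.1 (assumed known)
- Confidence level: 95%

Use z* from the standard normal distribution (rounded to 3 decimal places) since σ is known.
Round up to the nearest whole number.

Using z* since population σ is known (z-interval formula).

For 95% confidence, z* = 1.96 (from standard normal table)

Sample size formula for z-interval: n = (z*σ/E)²

n = (1.96 × 8.1 / 2.5)²
  = (6.350400)²
  = 40.3276

Round up to the nearest whole number: n = 41

41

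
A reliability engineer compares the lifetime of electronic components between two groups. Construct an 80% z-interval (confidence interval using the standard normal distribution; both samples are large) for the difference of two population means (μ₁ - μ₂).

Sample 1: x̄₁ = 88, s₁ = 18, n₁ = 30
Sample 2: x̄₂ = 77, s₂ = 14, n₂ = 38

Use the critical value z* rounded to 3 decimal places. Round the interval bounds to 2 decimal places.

Both samples are large (n₁ = 30 ≥ 30, n₂ = 38 ≥ 30), so a z-interval for the difference of means applies.

Point estimate: x̄₁ - x̄₂ = 88 - 77 = 11

Standard error: SE = √(s₁²/n₁ + s₂²/n₂)
= √(18²/30 + 14²/38)
= √(10.800000 + 5.157895)
= 3.994733

For 80% confidence, z* = 1.282 (from standard normal table)
Margin of error: E = z* × SE = 1.282 × 3.994733 = 5.1212

Z-interval: (x̄₁ - x̄₂) ± E = 11 ± 5.1212 = (5.8788, 16.1212)

Rounded to 2 decimal places:

(5.88, 16.12)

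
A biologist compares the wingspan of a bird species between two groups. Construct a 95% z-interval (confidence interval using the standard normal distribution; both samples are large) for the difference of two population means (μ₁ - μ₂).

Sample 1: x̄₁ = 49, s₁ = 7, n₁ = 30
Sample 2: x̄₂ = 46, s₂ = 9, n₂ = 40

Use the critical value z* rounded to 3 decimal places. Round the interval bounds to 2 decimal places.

Both samples are large (n₁ = 30 ≥ 30, n₂ = 40 ≥ 30), so a z-interval for the difference of means applies.

Point estimate: x̄₁ - x̄₂ = 49 - 46 = 3

Standard error: SE = √(s₁²/n₁ + s₂²/n₂)
= √(7²/30 + 9²/40)
= √(1.633333 + 2.025000)
= 1.912677

For 95% confidence, z* = 1.96 (from standard normal table)
Margin of error: E = z* × SE = 1.96 × 1.912677 = 3.7488

Z-interval: (x̄₁ - x̄₂) ± E = 3 ± 3.7488 = (-0.7488, 6.7488)

Rounded to 2 decimal places:

(-0.75, 6.75)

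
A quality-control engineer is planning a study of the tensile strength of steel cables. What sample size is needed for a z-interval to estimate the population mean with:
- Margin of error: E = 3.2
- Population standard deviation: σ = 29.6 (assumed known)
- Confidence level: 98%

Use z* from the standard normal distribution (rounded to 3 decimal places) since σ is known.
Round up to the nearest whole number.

Using z* since population σ is known (z-interval formula).

For 98% confidence, z* = 2.326 (from standard normal table)

Sample size formula for z-interval: n = (z*σ/E)²

n = (2.326 × 29.6 / 3.2)²
  = (21.515500)²
  = 462.9167

Round up to the nearest whole number: n = 463

463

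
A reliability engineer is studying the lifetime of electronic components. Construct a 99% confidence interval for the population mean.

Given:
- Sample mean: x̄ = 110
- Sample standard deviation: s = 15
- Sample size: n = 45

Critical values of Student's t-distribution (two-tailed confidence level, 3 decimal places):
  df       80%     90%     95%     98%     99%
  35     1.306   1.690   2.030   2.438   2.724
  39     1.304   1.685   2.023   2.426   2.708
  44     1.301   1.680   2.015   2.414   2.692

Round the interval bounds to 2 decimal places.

The population standard deviation σ is unknown (only the sample standard deviation s is given), so use a t-interval with df = n - 1 = 45 - 1 = 44.

For 99% confidence with df = 44, t* = 2.692 (from t-table)

Standard error: SE = s/√n = 15/√45 = 2.236068

Margin of error: E = t* × SE = 2.692 × 2.236068 = 6.0195

T-interval: x̄ ± E = 110 ± 6.0195 = (103.9805, 116.0195)

Rounded to 2 decimal places:

(103.98, 116.02)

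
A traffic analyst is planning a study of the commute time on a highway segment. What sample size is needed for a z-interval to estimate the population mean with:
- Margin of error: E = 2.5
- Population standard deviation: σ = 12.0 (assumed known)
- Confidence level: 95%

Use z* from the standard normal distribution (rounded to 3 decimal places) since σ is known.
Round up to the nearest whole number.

Using z* since population σ is known (z-interval formula).

For 95% confidence, z* = 1.96 (from standard normal table)

Sample size formula for z-interval: n = (z*σ/E)²

n = (1.96 × 12.0 / 2.5)²
  = (9.408000)²
  = 88.5105

Round up to the nearest whole number: n = 89

89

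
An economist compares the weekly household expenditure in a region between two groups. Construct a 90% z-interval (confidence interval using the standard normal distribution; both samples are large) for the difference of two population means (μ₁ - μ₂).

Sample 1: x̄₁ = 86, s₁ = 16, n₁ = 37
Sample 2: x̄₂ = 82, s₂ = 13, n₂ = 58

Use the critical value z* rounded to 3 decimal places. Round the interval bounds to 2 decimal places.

Both samples are large (n₁ = 37 ≥ 30, n₂ = 58 ≥ 30), so a z-interval for the difference of means applies.

Point estimate: x̄₁ - x̄₂ = 86 - 82 = 4

Standard error: SE = √(s₁²/n₁ + s₂²/n₂)
= √(16²/37 + 13²/58)
= √(6.918919 + 2.913793)
= 3.135716

For 90% confidence, z* = 1.645 (from standard normal table)
Margin of error: E = z* × SE = 1.645 × 3.135716 = 5.1583

Z-interval: (x̄₁ - x̄₂) ± E = 4 ± 5.1583 = (-1.1583, 9.1583)

Rounded to 2 decimal places:

(-1.16, 9.16)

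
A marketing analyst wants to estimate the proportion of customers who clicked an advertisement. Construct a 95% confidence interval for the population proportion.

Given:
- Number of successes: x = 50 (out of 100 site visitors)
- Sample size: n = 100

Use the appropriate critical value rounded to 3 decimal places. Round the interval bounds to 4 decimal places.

Sample proportion: p̂ = 50/100 = 0.500000

Check conditions for normal approximation:
  np̂ = 50 ≥ 10 ✓
  n(1-p̂) = 50 ≥ 10 ✓

The sample is large enough, so use a z-interval (normal approximation) for the proportion.

For 95% confidence, z* = 1.96 (from standard normal table)

Standard error: SE = √(p̂(1-p̂)/n) = √(0.500000×0.500000/100) = 0.05000000

Margin of error: E = z* × SE = 1.96 × 0.05000000 = 0.098000

Z-interval: p̂ ± E = 0.500000 ± 0.098000 = (0.402000, 0.598000)

Rounded to 4 decimal places:

(0.4020, 0.5980)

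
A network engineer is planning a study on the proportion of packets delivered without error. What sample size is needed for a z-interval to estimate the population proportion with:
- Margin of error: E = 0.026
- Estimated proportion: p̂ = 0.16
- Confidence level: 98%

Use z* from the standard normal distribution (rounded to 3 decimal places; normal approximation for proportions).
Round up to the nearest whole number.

Using z* for proportion z-interval (normal approximation).

For 98% confidence, z* = 2.326 (from standard normal table)

Sample size formula for proportion z-interval: n = z*²p̂(1-p̂)/E²

n = 2.326² × 0.16 × 0.84 / 0.026²
  = 5.410276 × 0.1344 / 0.000676
  = 1075.6525

Round up to the nearest whole number: n = 1076

1076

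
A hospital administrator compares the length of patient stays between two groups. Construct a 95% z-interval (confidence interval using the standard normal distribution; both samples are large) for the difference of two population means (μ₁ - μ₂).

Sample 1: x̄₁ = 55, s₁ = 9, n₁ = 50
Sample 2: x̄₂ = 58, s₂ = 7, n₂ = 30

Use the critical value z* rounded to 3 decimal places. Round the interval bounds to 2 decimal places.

Both samples are large (n₁ = 50 ≥ 30, n₂ = 30 ≥ 30), so a z-interval for the difference of means applies.

Point estimate: x̄₁ - x̄₂ = 55 - 58 = -3

Standard error: SE = √(s₁²/n₁ + s₂²/n₂)
= √(9²/50 + 7²/30)
= √(1.620000 + 1.633333)
= 1.803700

For 95% confidence, z* = 1.96 (from standard normal table)
Margin of error: E = z* × SE = 1.96 × 1.803700 = 3.5353

Z-interval: (x̄₁ - x̄₂) ± E = -3 ± 3.5353 = (-6.5353, 0.5353)

Rounded to 2 decimal places:

(-6.54, 0.54)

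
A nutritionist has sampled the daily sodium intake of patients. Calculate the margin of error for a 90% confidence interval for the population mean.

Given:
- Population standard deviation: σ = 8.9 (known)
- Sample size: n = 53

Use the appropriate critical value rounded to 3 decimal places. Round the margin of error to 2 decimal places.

The population standard deviation σ is known, so use the z-interval margin of error formula.

For 90% confidence, z* = 1.645 (from standard normal table)

Margin of error formula for z-interval: E = z* × σ/√n

E = 1.645 × 8.9/√53
  = 1.645 × 1.222509
  = 2.0110

Rounded to 2 decimal places:

2.01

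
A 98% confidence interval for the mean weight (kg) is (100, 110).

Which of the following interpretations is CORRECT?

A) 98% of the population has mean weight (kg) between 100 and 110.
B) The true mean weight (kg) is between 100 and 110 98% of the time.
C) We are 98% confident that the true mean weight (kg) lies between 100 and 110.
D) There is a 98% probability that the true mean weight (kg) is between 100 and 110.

A confidence interval represents our confidence in the procedure, not a probability statement about the parameter.

Key concept: If we repeated this sampling process many times and computed a 98% CI each time, about 98% of those intervals would contain the true population parameter.

For this specific interval (100, 110):
- Midpoint (point estimate): 105
- Margin of error: 5

The correct interpretation is the one stating confidence that the true parameter lies in the interval — option C.

C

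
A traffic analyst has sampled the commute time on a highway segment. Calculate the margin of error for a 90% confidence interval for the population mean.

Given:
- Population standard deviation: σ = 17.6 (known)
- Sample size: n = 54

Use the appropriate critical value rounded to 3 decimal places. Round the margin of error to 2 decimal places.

The population standard deviation σ is known, so use the z-interval margin of error formula.

For 90% confidence, z* = 1.645 (from standard normal table)

Margin of error formula for z-interval: E = z* × σ/√n

E = 1.645 × 17.6/√54
  = 1.645 × 2.395057
  = 3.9399

Rounded to 2 decimal places:

3.94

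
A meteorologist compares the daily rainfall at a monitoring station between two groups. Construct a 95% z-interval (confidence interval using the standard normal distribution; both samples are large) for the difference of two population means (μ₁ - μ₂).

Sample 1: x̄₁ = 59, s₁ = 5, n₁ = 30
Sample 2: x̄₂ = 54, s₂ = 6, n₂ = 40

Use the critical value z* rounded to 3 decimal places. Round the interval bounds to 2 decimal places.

Both samples are large (n₁ = 30 ≥ 30, n₂ = 40 ≥ 30), so a z-interval for the difference of means applies.

Point estimate: x̄₁ - x̄₂ = 59 - 54 = 5

Standard error: SE = √(s₁²/n₁ + s₂²/n₂)
= √(5²/30 + 6²/40)
= √(0.833333 + 0.900000)
= 1.316561

For 95% confidence, z* = 1.96 (from standard normal table)
Margin of error: E = z* × SE = 1.96 × 1.316561 = 2.5805

Z-interval: (x̄₁ - x̄₂) ± E = 5 ± 2.5805 = (2.4195, 7.5805)

Rounded to 2 decimal places:

(2.42, 7.58)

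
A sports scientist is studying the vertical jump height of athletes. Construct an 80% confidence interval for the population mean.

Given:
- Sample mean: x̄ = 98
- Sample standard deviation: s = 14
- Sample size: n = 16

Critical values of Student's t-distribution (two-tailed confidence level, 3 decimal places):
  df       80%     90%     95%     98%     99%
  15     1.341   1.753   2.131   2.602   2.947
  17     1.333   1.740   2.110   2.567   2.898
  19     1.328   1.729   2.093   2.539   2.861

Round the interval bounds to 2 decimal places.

The population standard deviation σ is unknown (only the sample standard deviation s is given), so use a t-interval with df = n - 1 = 16 - 1 = 15.

For 80% confidence with df = 15, t* = 1.341 (from t-table)

Standard error: SE = s/√n = 14/√16 = 3.500000

Margin of error: E = t* × SE = 1.341 × 3.500000 = 4.6935

T-interval: x̄ ± E = 98 ± 4.6935 = (93.3065, 102.6935)

Rounded to 2 decimal places:

(93.31, 102.69)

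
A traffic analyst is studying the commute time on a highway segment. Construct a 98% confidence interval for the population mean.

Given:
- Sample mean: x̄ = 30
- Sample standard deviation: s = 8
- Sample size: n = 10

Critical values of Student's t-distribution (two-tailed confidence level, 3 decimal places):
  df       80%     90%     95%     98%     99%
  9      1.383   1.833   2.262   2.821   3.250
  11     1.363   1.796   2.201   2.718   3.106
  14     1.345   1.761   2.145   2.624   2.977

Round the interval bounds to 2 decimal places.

The population standard deviation σ is unknown (only the sample standard deviation s is given), so use a t-interval with df = n - 1 = 10 - 1 = 9.

For 98% confidence with df = 9, t* = 2.821 (from t-table)

Standard error: SE = s/√n = 8/√10 = 2.529822

Margin of error: E = t* × SE = 2.821 × 2.529822 = 7.1366

T-interval: x̄ ± E = 30 ± 7.1366 = (22.8634, 37.1366)

Rounded to 2 decimal places:

(22.86, 37.14)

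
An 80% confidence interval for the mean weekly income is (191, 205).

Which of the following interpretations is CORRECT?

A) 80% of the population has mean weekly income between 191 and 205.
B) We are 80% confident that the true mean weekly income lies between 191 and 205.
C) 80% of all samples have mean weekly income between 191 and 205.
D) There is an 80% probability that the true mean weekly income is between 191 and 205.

A confidence interval represents our confidence in the procedure, not a probability statement about the parameter.

Key concept: If we repeated this sampling process many times and computed an 80% CI each time, about 80% of those intervals would contain the true population parameter.

For this specific interval (191, 205):
- Midpoint (point estimate): 198
- Margin of error: 7

The correct interpretation is the one stating confidence that the true parameter lies in the interval — option B.

B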